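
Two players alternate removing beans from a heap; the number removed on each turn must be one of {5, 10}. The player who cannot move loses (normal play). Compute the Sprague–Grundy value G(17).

0

G(0) = 0
G(1) = mex{} = 0
G(2) = mex{} = 0
G(3) = mex{} = 0
G(4) = mex{} = 0
G(5) = mex{0} = 1
G(6) = mex{0} = 1
G(7) = mex{0} = 1
G(8) = mex{0} = 1
G(9) = mex{0} = 1
G(10) = mex{1,0} = 2
G(11) = mex{1,0} = 2
G(12) = mex{1,0} = 2
G(13) = mex{1,0} = 2
G(14) = mex{1,0} = 2
G(15) = mex{2,1} = 0
G(16) = mex{2,1} = 0
G(17) = mex{2,1} = 0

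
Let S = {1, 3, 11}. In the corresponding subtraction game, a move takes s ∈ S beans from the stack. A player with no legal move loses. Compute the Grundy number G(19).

1

G(0) = 0
G(1) = mex{0} = 1
G(2) = mex{1} = 0
G(3) = mex{0,0} = 1
G(4) = mex{1,1} = 0
G(5) = mex{0,0} = 1
G(6) = mex{1,1} = 0
G(7) = mex{0,0} = 1
G(8) = mex{1,1} = 0
G(9) = mex{0,0} = 1
G(10) = mex{1,1} = 0
G(11) = mex{0,0,0} = 1
G(12) = mex{1,1,1} = 0
G(13) = mex{0,0,0} = 1
G(14) = mex{1,1,1} = 0
G(15) = mex{0,0,0} = 1
G(16) = mex{1,1,1} = 0
G(17) = mex{0,0,0} = 1
G(18) = mex{1,1,1} = 0
G(19) = mex{0,0,0} = 1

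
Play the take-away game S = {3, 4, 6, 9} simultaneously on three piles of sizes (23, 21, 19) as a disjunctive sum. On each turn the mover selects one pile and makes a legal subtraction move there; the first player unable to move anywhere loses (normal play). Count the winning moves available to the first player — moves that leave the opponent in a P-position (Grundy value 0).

4

All piles use S = {3, 4, 6, 9}:
G(0) = 0
G(1) = mex{} = 0
G(2) = mex{} = 0
G(3) = mex{0} = 1
G(4) = mex{0,0} = 1
G(5) = mex{0,0} = 1
G(6) = mex{1,0,0} = 2
G(7) = mex{1,1,0} = 2
G(8) = mex{1,1,0} = 2
G(9) = mex{2,1,1,0} = 3
G(10) = mex{2,2,1,0} = 3
G(11) = mex{2,2,1,0} = 3
G(12) = mex{3,2,2,1} = 0
G(13) = mex{3,3,2,1} = 0
G(14) = mex{3,3,2,1} = 0
G(15) = mex{0,3,3,2} = 1
G(16) = mex{0,0,3,2} = 1
G(17) = mex{0,0,3,2} = 1
G(18) = mex{1,0,0,3} = 2
G(19) = mex{1,1,0,3} = 2
G(20) = mex{1,1,0,3} = 2
G(21) = mex{2,1,1,0} = 3
G(22) = mex{2,2,1,0} = 3
G(23) = mex{2,2,1,0} = 3
Pile A: G(23) = 3.
Pile B: G(21) = 3.
Pile C: G(19) = 2.
Combined Grundy value = 3 ⊕ 3 ⊕ 2 = 2.
A winning move leaves total XOR = 0, i.e. changes one component's Grundy value g to g ⊕ X where X is the current total.
Pile A: need g' = 3⊕2 = 1. Options: 23−3→G=2, 23−4→G=2, 23−6→G=1, 23−9→G=0. Hits: 1.
Pile B: need g' = 3⊕2 = 1. Options: 21−3→G=2, 21−4→G=1, 21−6→G=1, 21−9→G=0. Hits: 2.
Pile C: need g' = 2⊕2 = 0. Options: 19−3→G=1, 19−4→G=1, 19−6→G=0, 19−9→G=3. Hits: 1.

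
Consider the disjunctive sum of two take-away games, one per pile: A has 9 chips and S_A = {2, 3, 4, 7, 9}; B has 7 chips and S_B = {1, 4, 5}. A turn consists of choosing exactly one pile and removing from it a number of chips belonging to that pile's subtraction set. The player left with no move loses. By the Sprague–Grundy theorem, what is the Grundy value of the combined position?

7

Pile A, S = {2, 3, 4, 7, 9}:
n : 0 1 2 3 4 5 6 7 8 9
G : 0 0 1 1 2 2 0 3 1 4
G_A(9) = 4.
Pile B, S = {1, 4, 5}:
n : 0 1 2 3 4 5 6 7
G : 0 1 0 1 2 3 2 3
G_B(7) = 3.
Combined Grundy value = 4 ⊕ 3 = 7.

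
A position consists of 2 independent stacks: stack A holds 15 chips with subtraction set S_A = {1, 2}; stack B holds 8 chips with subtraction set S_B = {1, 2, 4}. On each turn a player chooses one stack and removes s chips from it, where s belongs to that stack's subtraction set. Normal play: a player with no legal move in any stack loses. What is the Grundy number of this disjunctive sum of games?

2

Stack A, S = {1, 2}:
n :  0  1  2  3  4  5  6  7  8  9 10 11 12 13 14 15
G :  0  1  2  0  1  2  0  1  2  0  1  2  0  1  2  0
G_A(15) = 0.
Stack B, S = {1, 2, 4}:
G(0) = 0
G(1) = mex{0} = 1
G(2) = mex{1,0} = 2
G(3) = mex{2,1} = 0
G(4) = mex{0,2,0} = 1
G(5) = mex{1,0,1} = 2
G(6) = mex{2,1,2} = 0
G(7) = mex{0,2,0} = 1
G(8) = mex{1,0,1} = 2
G_B(8) = 2.
Combined Grundy value = 0 ⊕ 2 = 2.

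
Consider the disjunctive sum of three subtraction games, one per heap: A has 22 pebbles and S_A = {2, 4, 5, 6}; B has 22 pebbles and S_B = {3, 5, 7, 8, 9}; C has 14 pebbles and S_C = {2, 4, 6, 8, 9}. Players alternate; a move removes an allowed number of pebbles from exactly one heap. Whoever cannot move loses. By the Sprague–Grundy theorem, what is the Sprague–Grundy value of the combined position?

Heap A, S = {2, 4, 5, 6}:
G(0) = 0
G(1) = mex{} = 0
G(2) = mex{0} = 1
G(3) = mex{0} = 1
G(4) = mex{1,0} = 2
G(5) = mex{1,0,0} = 2
G(6) = mex{2,1,0,0} = 3
G(7) = mex{2,1,1,0} = 3
G(8) = mex{3,2,1,1} = 0
G(9) = mex{3,2,2,1} = 0
G(10) = mex{0,3,2,2} = 1
G(11) = mex{0,3,3,2} = 1
G(12) = mex{1,0,3,3} = 2
G(13) = mex{1,0,0,3} = 2
G(14) = mex{2,1,0,0} = 3
G(15) = mex{2,1,1,0} = 3
G(16) = mex{3,2,1,1} = 0
G(17) = mex{3,2,2,1} = 0
G(18) = mex{0,3,2,2} = 1
G(19) = mex{0,3,3,2} = 1
G(20) = mex{1,0,3,3} = 2
G(21) = mex{1,0,0,3} = 2
G(22) = mex{2,1,0,0} = 3
G_A(22) = 3.
Heap B, S = {3, 5, 7, 8, 9}:
n :  0  1  2  3  4  5  6  7  8  9 10 11 12 13 14 15 16 17 18 19 20 21 22
G :  0  0  0  1  1  1  2  2  2  3  3  3  0  0  0  1  1  1  2  2  2  3  3
G_B(22) = 3.
Heap C, S = {2, 4, 6, 8, 9}:
G(0) = 0
G(1) = mex{} = 0
G(2) = mex{0} = 1
G(3) = mex{0} = 1
G(4) = mex{1,0} = 2
G(5) = mex{1,0} = 2
G(6) = mex{2,1,0} = 3
G(7) = mex{2,1,0} = 3
G(8) = mex{3,2,1,0} = 4
G(9) = mex{3,2,1,0,0} = 4
G(10) = mex{4,3,2,1,0} = 5
G(11) = mex{4,3,2,1,1} = 0
G(12) = mex{5,4,3,2,1} = 0
G(13) = mex{0,4,3,2,2} = 1
G(14) = mex{0,5,4,3,2} = 1
G_C(14) = 1.
Combined Grundy value = 3 ⊕ 3 ⊕ 1 = 1.

1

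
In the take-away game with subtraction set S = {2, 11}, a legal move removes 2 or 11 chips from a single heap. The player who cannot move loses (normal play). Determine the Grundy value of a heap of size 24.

n :  0  1  2  3  4  5  6  7  8  9 10 11 12 13 14 15 16 17 18 19 20 21 22 23 24
G :  0  0  1  1  0  0  1  1  0  0  1  1  2  0  0  1  1  0  0  1  1  0  0  1  1

1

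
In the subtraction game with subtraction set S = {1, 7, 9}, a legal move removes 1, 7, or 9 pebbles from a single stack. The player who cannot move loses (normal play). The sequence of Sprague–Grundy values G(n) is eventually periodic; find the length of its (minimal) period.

G(0) = 0
G(1) = mex{0} = 1
G(2) = mex{1} = 0
G(3) = mex{0} = 1
G(4) = mex{1} = 0
G(5) = mex{0} = 1
G(6) = mex{1} = 0
G(7) = mex{0,0} = 1
G(8) = mex{1,1} = 0
G(9) = mex{0,0,0} = 1
G(10) = mex{1,1,1} = 0
G(11) = mex{0,0,0} = 1
G(12) = mex{1,1,1} = 0
G(13) = mex{0,0,0} = 1
G(14) = mex{1,1,1} = 0
G(n+2) = G(n) holds for n = 0,…,8 (a full window of length max(S) = 9), so the sequence is purely periodic with period 2.

2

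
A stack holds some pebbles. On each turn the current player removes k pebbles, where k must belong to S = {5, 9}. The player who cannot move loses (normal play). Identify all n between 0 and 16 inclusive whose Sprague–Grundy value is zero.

n :  0  1  2  3  4  5  6  7  8  9 10 11 12 13 14 15 16
G :  0  0  0  0  0  1  1  1  1  1  2  2  2  2  0  0  0
P-positions are exactly the n with G(n) = 0.

0, 1, 2, 3, 4, 14, 15, 16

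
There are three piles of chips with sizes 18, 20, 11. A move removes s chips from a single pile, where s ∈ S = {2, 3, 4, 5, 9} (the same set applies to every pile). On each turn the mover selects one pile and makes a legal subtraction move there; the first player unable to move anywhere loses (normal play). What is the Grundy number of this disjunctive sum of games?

All piles use S = {2, 3, 4, 5, 9}:
G(0) = 0
G(1) = mex{} = 0
G(2) = mex{0} = 1
G(3) = mex{0,0} = 1
G(4) = mex{1,0,0} = 2
G(5) = mex{1,1,0,0} = 2
G(6) = mex{2,1,1,0} = 3
G(7) = mex{2,2,1,1} = 0
G(8) = mex{3,2,2,1} = 0
G(9) = mex{0,3,2,2,0} = 1
G(10) = mex{0,0,3,2,0} = 1
G(11) = mex{1,0,0,3,1} = 2
G(12) = mex{1,1,0,0,1} = 2
G(13) = mex{2,1,1,0,2} = 3
G(14) = mex{2,2,1,1,2} = 0
G(15) = mex{3,2,2,1,3} = 0
G(16) = mex{0,3,2,2,0} = 1
G(17) = mex{0,0,3,2,0} = 1
G(18) = mex{1,0,0,3,1} = 2
G(19) = mex{1,1,0,0,1} = 2
G(20) = mex{2,1,1,0,2} = 3
Pile A: G(18) = 2.
Pile B: G(20) = 3.
Pile C: G(11) = 2.
Combined Grundy value = 2 ⊕ 3 ⊕ 2 = 3.

3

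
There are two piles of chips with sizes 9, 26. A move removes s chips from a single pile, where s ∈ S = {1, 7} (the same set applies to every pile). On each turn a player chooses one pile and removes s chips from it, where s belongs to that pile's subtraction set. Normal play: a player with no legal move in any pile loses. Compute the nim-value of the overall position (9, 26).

All piles use S = {1, 7}:
G(0) = 0
G(1) = mex{0} = 1
G(2) = mex{1} = 0
G(3) = mex{0} = 1
G(4) = mex{1} = 0
G(5) = mex{0} = 1
G(6) = mex{1} = 0
G(7) = mex{0,0} = 1
G(8) = mex{1,1} = 0
G(9) = mex{0,0} = 1
G(10) = mex{1,1} = 0
G(11) = mex{0,0} = 1
G(12) = mex{1,1} = 0
G(13) = mex{0,0} = 1
G(14) = mex{1,1} = 0
G(15) = mex{0,0} = 1
G(16) = mex{1,1} = 0
G(17) = mex{0,0} = 1
G(18) = mex{1,1} = 0
G(19) = mex{0,0} = 1
G(20) = mex{1,1} = 0
G(21) = mex{0,0} = 1
G(22) = mex{1,1} = 0
G(23) = mex{0,0} = 1
G(24) = mex{1,1} = 0
G(25) = mex{0,0} = 1
G(26) = mex{1,1} = 0
Pile A: G(9) = 1.
Pile B: G(26) = 0.
Combined Grundy value = 1 ⊕ 0 = 1.

1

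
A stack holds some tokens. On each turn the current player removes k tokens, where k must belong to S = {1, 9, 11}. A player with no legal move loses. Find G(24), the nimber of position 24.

0

n :  0  1  2  3  4  5  6  7  8  9 10 11 12 13 14 15 16 17 18 19 20 21 22 23 24
G :  0  1  0  1  0  1  0  1  0  1  0  1  0  1  0  1  0  1  0  1  0  1  0  1  0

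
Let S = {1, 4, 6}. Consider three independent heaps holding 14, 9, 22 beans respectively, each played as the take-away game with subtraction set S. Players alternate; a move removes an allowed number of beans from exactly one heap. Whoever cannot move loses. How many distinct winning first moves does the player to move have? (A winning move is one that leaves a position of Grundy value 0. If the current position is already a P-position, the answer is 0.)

0

All heaps use S = {1, 4, 6}:
n :  0  1  2  3  4  5  6  7  8  9 10 11 12 13 14 15 16 17 18 19 20 21 22
G :  0  1  0  1  2  0  1  0  1  2  0  1  0  1  2  0  1  0  1  2  0  1  0
Heap A: G(14) = 2.
Heap B: G(9) = 2.
Heap C: G(22) = 0.
Combined Grundy value = 2 ⊕ 2 ⊕ 0 = 0.
A winning move leaves total XOR = 0, i.e. changes one component's Grundy value g to g ⊕ X where X is the current total.
Heap A: target g' = 2⊕0 = 2, but every legal move changes the Grundy value (mex property), so 0 moves.
Heap B: target g' = 2⊕0 = 2, but every legal move changes the Grundy value (mex property), so 0 moves.
Heap C: target g' = 0⊕0 = 0, but every legal move changes the Grundy value (mex property), so 0 moves.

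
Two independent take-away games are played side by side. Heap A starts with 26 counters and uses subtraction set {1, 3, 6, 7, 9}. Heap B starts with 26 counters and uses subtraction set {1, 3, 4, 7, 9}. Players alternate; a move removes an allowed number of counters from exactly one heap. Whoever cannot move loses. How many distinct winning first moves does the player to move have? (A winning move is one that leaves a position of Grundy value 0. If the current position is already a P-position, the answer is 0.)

Heap A, S = {1, 3, 6, 7, 9}:
n :  0  1  2  3  4  5  6  7  8  9 10 11 12 13 14 15 16 17 18 19 20 21 22 23 24 25 26
G :  0  1  0  1  0  1  2  3  2  3  2  3  0  1  0  1  0  1  2  3  2  3  2  3  0  1  0
G_A(26) = 0.
Heap B, S = {1, 3, 4, 7, 9}:
G(0) = 0
G(1) = mex{0} = 1
G(2) = mex{1} = 0
G(3) = mex{0,0} = 1
G(4) = mex{1,1,0} = 2
G(5) = mex{2,0,1} = 3
G(6) = mex{3,1,0} = 2
G(7) = mex{2,2,1,0} = 3
G(8) = mex{3,3,2,1} = 0
G(9) = mex{0,2,3,0,0} = 1
G(10) = mex{1,3,2,1,1} = 0
G(11) = mex{0,0,3,2,0} = 1
G(12) = mex{1,1,0,3,1} = 2
G(13) = mex{2,0,1,2,2} = 3
G(14) = mex{3,1,0,3,3} = 2
G(15) = mex{2,2,1,0,2} = 3
G(16) = mex{3,3,2,1,3} = 0
G(17) = mex{0,2,3,0,0} = 1
G(18) = mex{1,3,2,1,1} = 0
G(19) = mex{0,0,3,2,0} = 1
G(20) = mex{1,1,0,3,1} = 2
G(21) = mex{2,0,1,2,2} = 3
G(22) = mex{3,1,0,3,3} = 2
G(23) = mex{2,2,1,0,2} = 3
G(24) = mex{3,3,2,1,3} = 0
G(25) = mex{0,2,3,0,0} = 1
G(26) = mex{1,3,2,1,1} = 0
G_B(26) = 0.
Combined Grundy value = 0 ⊕ 0 = 0.
A winning move leaves total XOR = 0, i.e. changes one component's Grundy value g to g ⊕ X where X is the current total.
Heap A: target g' = 0⊕0 = 0, but every legal move changes the Grundy value (mex property), so 0 moves.
Heap B: target g' = 0⊕0 = 0, but every legal move changes the Grundy value (mex property), so 0 moves.

0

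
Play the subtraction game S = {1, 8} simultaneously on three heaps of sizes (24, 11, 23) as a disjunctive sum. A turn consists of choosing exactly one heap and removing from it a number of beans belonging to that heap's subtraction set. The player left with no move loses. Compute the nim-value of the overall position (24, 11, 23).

1

All heaps use S = {1, 8}:
n :  0  1  2  3  4  5  6  7  8  9 10 11 12 13 14 15 16 17 18 19 20 21 22 23 24
G :  0  1  0  1  0  1  0  1  2  0  1  0  1  0  1  0  1  2  0  1  0  1  0  1  0
Heap A: G(24) = 0.
Heap B: G(11) = 0.
Heap C: G(23) = 1.
Combined Grundy value = 0 ⊕ 0 ⊕ 1 = 1.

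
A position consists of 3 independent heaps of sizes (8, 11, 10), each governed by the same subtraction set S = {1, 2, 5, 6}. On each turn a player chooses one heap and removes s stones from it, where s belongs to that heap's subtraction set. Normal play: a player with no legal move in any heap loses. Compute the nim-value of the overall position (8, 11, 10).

All heaps use S = {1, 2, 5, 6}:
G(0) = 0
G(1) = mex{0} = 1
G(2) = mex{1,0} = 2
G(3) = mex{2,1} = 0
G(4) = mex{0,2} = 1
G(5) = mex{1,0,0} = 2
G(6) = mex{2,1,1,0} = 3
G(7) = mex{3,2,2,1} = 0
G(8) = mex{0,3,0,2} = 1
G(9) = mex{1,0,1,0} = 2
G(10) = mex{2,1,2,1} = 0
G(11) = mex{0,2,3,2} = 1
Heap A: G(8) = 1.
Heap B: G(11) = 1.
Heap C: G(10) = 0.
Combined Grundy value = 1 ⊕ 1 ⊕ 0 = 0.

0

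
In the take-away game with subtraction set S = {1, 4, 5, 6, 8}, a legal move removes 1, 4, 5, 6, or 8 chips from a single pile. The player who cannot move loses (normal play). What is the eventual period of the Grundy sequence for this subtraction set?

9

G(0) = 0
G(1) = mex{0} = 1
G(2) = mex{1} = 0
G(3) = mex{0} = 1
G(4) = mex{1,0} = 2
G(5) = mex{2,1,0} = 3
G(6) = mex{3,0,1,0} = 2
G(7) = mex{2,1,0,1} = 3
G(8) = mex{3,2,1,0,0} = 4
G(9) = mex{4,3,2,1,1} = 0
G(10) = mex{0,2,3,2,0} = 1
G(11) = mex{1,3,2,3,1} = 0
G(12) = mex{0,4,3,2,2} = 1
G(13) = mex{1,0,4,3,3} = 2
G(14) = mex{2,1,0,4,2} = 3
G(15) = mex{3,0,1,0,3} = 2
G(16) = mex{2,1,0,1,4} = 3
G(17) = mex{3,2,1,0,0} = 4
G(18) = mex{4,3,2,1,1} = 0
G(19) = mex{0,2,3,2,0} = 1
G(n+9) = G(n) holds for n = 0,…,7 (a full window of length max(S) = 8), so the sequence is purely periodic with period 9.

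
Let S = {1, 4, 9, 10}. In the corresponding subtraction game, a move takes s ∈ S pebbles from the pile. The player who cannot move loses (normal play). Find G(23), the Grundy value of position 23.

3

G(0) = 0
G(1) = mex{0} = 1
G(2) = mex{1} = 0
G(3) = mex{0} = 1
G(4) = mex{1,0} = 2
G(5) = mex{2,1} = 0
G(6) = mex{0,0} = 1
G(7) = mex{1,1} = 0
G(8) = mex{0,2} = 1
G(9) = mex{1,0,0} = 2
G(10) = mex{2,1,1,0} = 3
G(11) = mex{3,0,0,1} = 2
G(12) = mex{2,1,1,0} = 3
G(13) = mex{3,2,2,1} = 0
G(14) = mex{0,3,0,2} = 1
G(15) = mex{1,2,1,0} = 3
G(16) = mex{3,3,0,1} = 2
G(17) = mex{2,0,1,0} = 3
G(18) = mex{3,1,2,1} = 0
G(19) = mex{0,3,3,2} = 1
G(20) = mex{1,2,2,3} = 0
G(21) = mex{0,3,3,2} = 1
G(22) = mex{1,0,0,3} = 2
G(23) = mex{2,1,1,0} = 3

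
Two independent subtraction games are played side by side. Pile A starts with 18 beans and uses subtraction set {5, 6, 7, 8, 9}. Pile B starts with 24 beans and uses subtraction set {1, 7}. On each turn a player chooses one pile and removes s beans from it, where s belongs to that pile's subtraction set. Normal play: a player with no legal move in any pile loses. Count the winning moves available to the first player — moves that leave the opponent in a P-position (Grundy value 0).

0

Pile A, S = {5, 6, 7, 8, 9}:
G(0) = 0
G(1) = mex{} = 0
G(2) = mex{} = 0
G(3) = mex{} = 0
G(4) = mex{} = 0
G(5) = mex{0} = 1
G(6) = mex{0,0} = 1
G(7) = mex{0,0,0} = 1
G(8) = mex{0,0,0,0} = 1
G(9) = mex{0,0,0,0,0} = 1
G(10) = mex{1,0,0,0,0} = 2
G(11) = mex{1,1,0,0,0} = 2
G(12) = mex{1,1,1,0,0} = 2
G(13) = mex{1,1,1,1,0} = 2
G(14) = mex{1,1,1,1,1} = 0
G(15) = mex{2,1,1,1,1} = 0
G(16) = mex{2,2,1,1,1} = 0
G(17) = mex{2,2,2,1,1} = 0
G(18) = mex{2,2,2,2,1} = 0
G_A(18) = 0.
Pile B, S = {1, 7}:
G(0) = 0
G(1) = mex{0} = 1
G(2) = mex{1} = 0
G(3) = mex{0} = 1
G(4) = mex{1} = 0
G(5) = mex{0} = 1
G(6) = mex{1} = 0
G(7) = mex{0,0} = 1
G(8) = mex{1,1} = 0
G(9) = mex{0,0} = 1
G(10) = mex{1,1} = 0
G(11) = mex{0,0} = 1
G(12) = mex{1,1} = 0
G(13) = mex{0,0} = 1
G(14) = mex{1,1} = 0
G(15) = mex{0,0} = 1
G(16) = mex{1,1} = 0
G(17) = mex{0,0} = 1
G(18) = mex{1,1} = 0
G(19) = mex{0,0} = 1
G(20) = mex{1,1} = 0
G(21) = mex{0,0} = 1
G(22) = mex{1,1} = 0
G(23) = mex{0,0} = 1
G(24) = mex{1,1} = 0
G_B(24) = 0.
Combined Grundy value = 0 ⊕ 0 = 0.
A winning move leaves total XOR = 0, i.e. changes one component's Grundy value g to g ⊕ X where X is the current total.
Pile A: target g' = 0⊕0 = 0, but every legal move changes the Grundy value (mex property), so 0 moves.
Pile B: target g' = 0⊕0 = 0, but every legal move changes the Grundy value (mex property), so 0 moves.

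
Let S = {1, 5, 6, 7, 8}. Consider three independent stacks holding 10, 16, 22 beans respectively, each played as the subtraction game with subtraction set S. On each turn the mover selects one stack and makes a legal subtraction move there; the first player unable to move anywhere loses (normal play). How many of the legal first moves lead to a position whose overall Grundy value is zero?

0

All stacks use S = {1, 5, 6, 7, 8}:
n :  0  1  2  3  4  5  6  7  8  9 10 11 12 13 14 15 16 17 18 19 20 21 22
G :  0  1  0  1  0  1  2  3  2  3  2  3  4  0  1  0  1  0  1  2  3  2  3
Stack A: G(10) = 2.
Stack B: G(16) = 1.
Stack C: G(22) = 3.
Combined Grundy value = 2 ⊕ 1 ⊕ 3 = 0.
A winning move leaves total XOR = 0, i.e. changes one component's Grundy value g to g ⊕ X where X is the current total.
Stack A: target g' = 2⊕0 = 2, but every legal move changes the Grundy value (mex property), so 0 moves.
Stack B: target g' = 1⊕0 = 1, but every legal move changes the Grundy value (mex property), so 0 moves.
Stack C: target g' = 3⊕0 = 3, but every legal move changes the Grundy value (mex property), so 0 moves.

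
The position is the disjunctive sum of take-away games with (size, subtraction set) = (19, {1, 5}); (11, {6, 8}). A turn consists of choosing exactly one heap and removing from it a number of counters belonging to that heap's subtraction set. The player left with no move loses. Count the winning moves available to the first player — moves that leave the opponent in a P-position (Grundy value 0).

Heap A, S = {1, 5}:
G(0) = 0
G(1) = mex{0} = 1
G(2) = mex{1} = 0
G(3) = mex{0} = 1
G(4) = mex{1} = 0
G(5) = mex{0,0} = 1
G(6) = mex{1,1} = 0
G(7) = mex{0,0} = 1
G(8) = mex{1,1} = 0
G(9) = mex{0,0} = 1
G(10) = mex{1,1} = 0
G(11) = mex{0,0} = 1
G(12) = mex{1,1} = 0
G(13) = mex{0,0} = 1
G(14) = mex{1,1} = 0
G(15) = mex{0,0} = 1
G(16) = mex{1,1} = 0
G(17) = mex{0,0} = 1
G(18) = mex{1,1} = 0
G(19) = mex{0,0} = 1
G_A(19) = 1.
Heap B, S = {6, 8}:
n :  0  1  2  3  4  5  6  7  8  9 10 11
G :  0  0  0  0  0  0  1  1  1  1  1  1
G_B(11) = 1.
Combined Grundy value = 1 ⊕ 1 = 0.
A winning move leaves total XOR = 0, i.e. changes one component's Grundy value g to g ⊕ X where X is the current total.
Heap A: target g' = 1⊕0 = 1, but every legal move changes the Grundy value (mex property), so 0 moves.
Heap B: target g' = 1⊕0 = 1, but every legal move changes the Grundy value (mex property), so 0 moves.

0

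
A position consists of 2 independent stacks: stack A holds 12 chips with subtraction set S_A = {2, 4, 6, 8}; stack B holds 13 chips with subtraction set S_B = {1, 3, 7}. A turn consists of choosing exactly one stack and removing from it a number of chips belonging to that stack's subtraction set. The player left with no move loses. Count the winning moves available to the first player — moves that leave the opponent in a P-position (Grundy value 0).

0

Stack A, S = {2, 4, 6, 8}:
G(0) = 0
G(1) = mex{} = 0
G(2) = mex{0} = 1
G(3) = mex{0} = 1
G(4) = mex{1,0} = 2
G(5) = mex{1,0} = 2
G(6) = mex{2,1,0} = 3
G(7) = mex{2,1,0} = 3
G(8) = mex{3,2,1,0} = 4
G(9) = mex{3,2,1,0} = 4
G(10) = mex{4,3,2,1} = 0
G(11) = mex{4,3,2,1} = 0
G(12) = mex{0,4,3,2} = 1
G_A(12) = 1.
Stack B, S = {1, 3, 7}:
G(0) = 0
G(1) = mex{0} = 1
G(2) = mex{1} = 0
G(3) = mex{0,0} = 1
G(4) = mex{1,1} = 0
G(5) = mex{0,0} = 1
G(6) = mex{1,1} = 0
G(7) = mex{0,0,0} = 1
G(8) = mex{1,1,1} = 0
G(9) = mex{0,0,0} = 1
G(10) = mex{1,1,1} = 0
G(11) = mex{0,0,0} = 1
G(12) = mex{1,1,1} = 0
G(13) = mex{0,0,0} = 1
G_B(13) = 1.
Combined Grundy value = 1 ⊕ 1 = 0.
A winning move leaves total XOR = 0, i.e. changes one component's Grundy value g to g ⊕ X where X is the current total.
Stack A: target g' = 1⊕0 = 1, but every legal move changes the Grundy value (mex property), so 0 moves.
Stack B: target g' = 1⊕0 = 1, but every legal move changes the Grundy value (mex property), so 0 moves.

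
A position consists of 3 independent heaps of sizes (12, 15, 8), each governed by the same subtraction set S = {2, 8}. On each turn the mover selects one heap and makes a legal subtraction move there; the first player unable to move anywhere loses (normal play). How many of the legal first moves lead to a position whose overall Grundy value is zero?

1

All heaps use S = {2, 8}:
n :  0  1  2  3  4  5  6  7  8  9 10 11 12 13 14 15
G :  0  0  1  1  0  0  1  1  2  2  0  0  1  1  0  0
Heap A: G(12) = 1.
Heap B: G(15) = 0.
Heap C: G(8) = 2.
Combined Grundy value = 1 ⊕ 0 ⊕ 2 = 3.
A winning move leaves total XOR = 0, i.e. changes one component's Grundy value g to g ⊕ X where X is the current total.
Heap A: need g' = 1⊕3 = 2. Options: 12−2→G=0, 12−8→G=0. Hits: 0.
Heap B: need g' = 0⊕3 = 3. Options: 15−2→G=1, 15−8→G=1. Hits: 0.
Heap C: need g' = 2⊕3 = 1. Options: 8−2→G=1, 8−8→G=0. Hits: 1.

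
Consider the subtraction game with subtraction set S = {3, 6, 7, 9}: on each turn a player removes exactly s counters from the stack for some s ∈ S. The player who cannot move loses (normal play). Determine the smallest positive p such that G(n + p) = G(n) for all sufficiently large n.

12

G(0) = 0
G(1) = mex{} = 0
G(2) = mex{} = 0
G(3) = mex{0} = 1
G(4) = mex{0} = 1
G(5) = mex{0} = 1
G(6) = mex{1,0} = 2
G(7) = mex{1,0,0} = 2
G(8) = mex{1,0,0} = 2
G(9) = mex{2,1,0,0} = 3
G(10) = mex{2,1,1,0} = 3
G(11) = mex{2,1,1,0} = 3
G(12) = mex{3,2,1,1} = 0
G(13) = mex{3,2,2,1} = 0
G(14) = mex{3,2,2,1} = 0
G(15) = mex{0,3,2,2} = 1
G(16) = mex{0,3,3,2} = 1
G(17) = mex{0,3,3,2} = 1
G(18) = mex{1,0,3,3} = 2
G(19) = mex{1,0,0,3} = 2
G(20) = mex{1,0,0,3} = 2
G(21) = mex{2,1,0,0} = 3
G(22) = mex{2,1,1,0} = 3
G(23) = mex{2,1,1,0} = 3
G(24) = mex{3,2,1,1} = 0
G(25) = mex{3,2,2,1} = 0
G(n+12) = G(n) holds for n = 0,…,8 (a full window of length max(S) = 9), so the sequence is purely periodic with period 12.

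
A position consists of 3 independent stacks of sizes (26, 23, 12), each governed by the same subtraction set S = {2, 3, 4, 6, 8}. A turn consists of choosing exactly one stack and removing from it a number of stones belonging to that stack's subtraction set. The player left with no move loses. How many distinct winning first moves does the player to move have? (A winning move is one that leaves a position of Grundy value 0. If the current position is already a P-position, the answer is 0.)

3

All stacks use S = {2, 3, 4, 6, 8}:
n :  0  1  2  3  4  5  6  7  8  9 10 11 12 13 14 15 16 17 18 19 20 21 22 23 24 25 26
G :  0  0  1  1  2  2  3  3  4  4  0  0  1  1  2  2  3  3  4  4  0  0  1  1  2  2  3
Stack A: G(26) = 3.
Stack B: G(23) = 1.
Stack C: G(12) = 1.
Combined Grundy value = 3 ⊕ 1 ⊕ 1 = 3.
A winning move leaves total XOR = 0, i.e. changes one component's Grundy value g to g ⊕ X where X is the current total.
Stack A: need g' = 3⊕3 = 0. Options: 26−2→G=2, 26−3→G=1, 26−4→G=1, 26−6→G=0, 26−8→G=4. Hits: 1.
Stack B: need g' = 1⊕3 = 2. Options: 23−2→G=0, 23−3→G=0, 23−4→G=4, 23−6→G=3, 23−8→G=2. Hits: 1.
Stack C: need g' = 1⊕3 = 2. Options: 12−2→G=0, 12−3→G=4, 12−4→G=4, 12−6→G=3, 12−8→G=2. Hits: 1.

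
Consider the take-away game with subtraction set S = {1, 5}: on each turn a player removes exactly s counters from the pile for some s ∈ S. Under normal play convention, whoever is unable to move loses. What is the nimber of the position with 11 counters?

G(0) = 0
G(1) = mex{0} = 1
G(2) = mex{1} = 0
G(3) = mex{0} = 1
G(4) = mex{1} = 0
G(5) = mex{0,0} = 1
G(6) = mex{1,1} = 0
G(7) = mex{0,0} = 1
G(8) = mex{1,1} = 0
G(9) = mex{0,0} = 1
G(10) = mex{1,1} = 0
G(11) = mex{0,0} = 1

1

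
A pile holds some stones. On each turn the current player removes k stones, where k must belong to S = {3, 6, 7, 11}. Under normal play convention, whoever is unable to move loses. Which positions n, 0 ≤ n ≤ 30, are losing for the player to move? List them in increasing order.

n :  0  1  2  3  4  5  6  7  8  9 10 11 12 13 14 15 16 17 18 19 20 21 22 23 24 25 26 27 28 29 30
G :  0  0  0  1  1  1  2  2  2  3  0  3  4  1  0  0  2  1  1  0  2  2  1  0  0  2  1  1  0  2  2
P-positions are exactly the n with G(n) = 0.

0, 1, 2, 10, 14, 15, 19, 23, 24, 28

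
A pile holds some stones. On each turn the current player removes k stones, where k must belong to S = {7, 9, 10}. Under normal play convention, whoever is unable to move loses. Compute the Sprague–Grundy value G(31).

2

G(0) = 0
G(1) = mex{} = 0
G(2) = mex{} = 0
G(3) = mex{} = 0
G(4) = mex{} = 0
G(5) = mex{} = 0
G(6) = mex{} = 0
G(7) = mex{0} = 1
G(8) = mex{0} = 1
G(9) = mex{0,0} = 1
G(10) = mex{0,0,0} = 1
G(11) = mex{0,0,0} = 1
G(12) = mex{0,0,0} = 1
G(13) = mex{0,0,0} = 1
G(14) = mex{1,0,0} = 2
G(15) = mex{1,0,0} = 2
G(16) = mex{1,1,0} = 2
G(17) = mex{1,1,1} = 0
G(18) = mex{1,1,1} = 0
G(19) = mex{1,1,1} = 0
G(20) = mex{1,1,1} = 0
G(21) = mex{2,1,1} = 0
G(22) = mex{2,1,1} = 0
G(23) = mex{2,2,1} = 0
G(24) = mex{0,2,2} = 1
G(25) = mex{0,2,2} = 1
G(26) = mex{0,0,2} = 1
G(27) = mex{0,0,0} = 1
G(28) = mex{0,0,0} = 1
G(29) = mex{0,0,0} = 1
G(30) = mex{0,0,0} = 1
G(31) = mex{1,0,0} = 2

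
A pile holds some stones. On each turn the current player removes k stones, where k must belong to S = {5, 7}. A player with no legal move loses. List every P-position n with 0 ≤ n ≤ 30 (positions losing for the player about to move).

0, 1, 2, 3, 4, 12, 13, 14, 15, 16, 24, 25, 26, 27, 28

n :  0  1  2  3  4  5  6  7  8  9 10 11 12 13 14 15 16 17 18 19 20 21 22 23 24 25 26 27 28 29 30
G :  0  0  0  0  0  1  1  1  1  1  2  2  0  0  0  0  0  1  1  1  1  1  2  2  0  0  0  0  0  1  1
P-positions are exactly the n with G(n) = 0.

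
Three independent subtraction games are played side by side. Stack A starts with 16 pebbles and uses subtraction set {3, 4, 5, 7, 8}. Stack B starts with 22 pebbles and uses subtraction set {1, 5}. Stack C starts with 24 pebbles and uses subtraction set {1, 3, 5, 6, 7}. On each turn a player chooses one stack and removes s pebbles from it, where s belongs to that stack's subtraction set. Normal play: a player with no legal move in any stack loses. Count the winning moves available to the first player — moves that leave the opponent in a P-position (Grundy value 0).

6

Stack A, S = {3, 4, 5, 7, 8}:
G(0) = 0
G(1) = mex{} = 0
G(2) = mex{} = 0
G(3) = mex{0} = 1
G(4) = mex{0,0} = 1
G(5) = mex{0,0,0} = 1
G(6) = mex{1,0,0} = 2
G(7) = mex{1,1,0,0} = 2
G(8) = mex{1,1,1,0,0} = 2
G(9) = mex{2,1,1,0,0} = 3
G(10) = mex{2,2,1,1,0} = 3
G(11) = mex{2,2,2,1,1} = 0
G(12) = mex{3,2,2,1,1} = 0
G(13) = mex{3,3,2,2,1} = 0
G(14) = mex{0,3,3,2,2} = 1
G(15) = mex{0,0,3,2,2} = 1
G(16) = mex{0,0,0,3,2} = 1
G_A(16) = 1.
Stack B, S = {1, 5}:
n :  0  1  2  3  4  5  6  7  8  9 10 11 12 13 14 15 16 17 18 19 20 21 22
G :  0  1  0  1  0  1  0  1  0  1  0  1  0  1  0  1  0  1  0  1  0  1  0
G_B(22) = 0.
Stack C, S = {1, 3, 5, 6, 7}:
G(0) = 0
G(1) = mex{0} = 1
G(2) = mex{1} = 0
G(3) = mex{0,0} = 1
G(4) = mex{1,1} = 0
G(5) = mex{0,0,0} = 1
G(6) = mex{1,1,1,0} = 2
G(7) = mex{2,0,0,1,0} = 3
G(8) = mex{3,1,1,0,1} = 2
G(9) = mex{2,2,0,1,0} = 3
G(10) = mex{3,3,1,0,1} = 2
G(11) = mex{2,2,2,1,0} = 3
G(12) = mex{3,3,3,2,1} = 0
G(13) = mex{0,2,2,3,2} = 1
G(14) = mex{1,3,3,2,3} = 0
G(15) = mex{0,0,2,3,2} = 1
G(16) = mex{1,1,3,2,3} = 0
G(17) = mex{0,0,0,3,2} = 1
G(18) = mex{1,1,1,0,3} = 2
G(19) = mex{2,0,0,1,0} = 3
G(20) = mex{3,1,1,0,1} = 2
G(21) = mex{2,2,0,1,0} = 3
G(22) = mex{3,3,1,0,1} = 2
G(23) = mex{2,2,2,1,0} = 3
G(24) = mex{3,3,3,2,1} = 0
G_C(24) = 0.
Combined Grundy value = 1 ⊕ 0 ⊕ 0 = 1.
A winning move leaves total XOR = 0, i.e. changes one component's Grundy value g to g ⊕ X where X is the current total.
Stack A: need g' = 1⊕1 = 0. Options: 16−3→G=0, 16−4→G=0, 16−5→G=0, 16−7→G=3, 16−8→G=2. Hits: 3.
Stack B: need g' = 0⊕1 = 1. Options: 22−1→G=1, 22−5→G=1. Hits: 2.
Stack C: need g' = 0⊕1 = 1. Options: 24−1→G=3, 24−3→G=3, 24−5→G=3, 24−6→G=2, 24−7→G=1. Hits: 1.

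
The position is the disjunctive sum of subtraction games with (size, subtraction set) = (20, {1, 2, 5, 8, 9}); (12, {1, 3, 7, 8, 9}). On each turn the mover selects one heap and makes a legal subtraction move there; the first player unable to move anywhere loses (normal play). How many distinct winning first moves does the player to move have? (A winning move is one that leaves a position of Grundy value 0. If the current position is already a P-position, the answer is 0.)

Heap A, S = {1, 2, 5, 8, 9}:
G(0) = 0
G(1) = mex{0} = 1
G(2) = mex{1,0} = 2
G(3) = mex{2,1} = 0
G(4) = mex{0,2} = 1
G(5) = mex{1,0,0} = 2
G(6) = mex{2,1,1} = 0
G(7) = mex{0,2,2} = 1
G(8) = mex{1,0,0,0} = 2
G(9) = mex{2,1,1,1,0} = 3
G(10) = mex{3,2,2,2,1} = 0
G(11) = mex{0,3,0,0,2} = 1
G(12) = mex{1,0,1,1,0} = 2
G(13) = mex{2,1,2,2,1} = 0
G(14) = mex{0,2,3,0,2} = 1
G(15) = mex{1,0,0,1,0} = 2
G(16) = mex{2,1,1,2,1} = 0
G(17) = mex{0,2,2,3,2} = 1
G(18) = mex{1,0,0,0,3} = 2
G(19) = mex{2,1,1,1,0} = 3
G(20) = mex{3,2,2,2,1} = 0
G_A(20) = 0.
Heap B, S = {1, 3, 7, 8, 9}:
G(0) = 0
G(1) = mex{0} = 1
G(2) = mex{1} = 0
G(3) = mex{0,0} = 1
G(4) = mex{1,1} = 0
G(5) = mex{0,0} = 1
G(6) = mex{1,1} = 0
G(7) = mex{0,0,0} = 1
G(8) = mex{1,1,1,0} = 2
G(9) = mex{2,0,0,1,0} = 3
G(10) = mex{3,1,1,0,1} = 2
G(11) = mex{2,2,0,1,0} = 3
G(12) = mex{3,3,1,0,1} = 2
G_B(12) = 2.
Combined Grundy value = 0 ⊕ 2 = 2.
A winning move leaves total XOR = 0, i.e. changes one component's Grundy value g to g ⊕ X where X is the current total.
Heap A: need g' = 0⊕2 = 2. Options: 20−1→G=3, 20−2→G=2, 20−5→G=2, 20−8→G=2, 20−9→G=1. Hits: 3.
Heap B: need g' = 2⊕2 = 0. Options: 12−1→G=3, 12−3→G=3, 12−7→G=1, 12−8→G=0, 12−9→G=1. Hits: 1.

4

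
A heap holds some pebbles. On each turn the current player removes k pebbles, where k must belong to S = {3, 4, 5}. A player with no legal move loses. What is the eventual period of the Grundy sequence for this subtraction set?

n :  0  1  2  3  4  5  6  7  8  9 10 11 12 13 14 15 16 17
G :  0  0  0  1  1  1  2  2  0  0  0  1  1  1  2  2  0  0
G(n+8) = G(n) holds for n = 0,…,4 (a full window of length max(S) = 5), so the sequence is purely periodic with period 8.

8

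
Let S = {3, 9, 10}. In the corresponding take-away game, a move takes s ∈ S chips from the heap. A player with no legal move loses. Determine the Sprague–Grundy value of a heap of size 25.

G(0) = 0
G(1) = mex{} = 0
G(2) = mex{} = 0
G(3) = mex{0} = 1
G(4) = mex{0} = 1
G(5) = mex{0} = 1
G(6) = mex{1} = 0
G(7) = mex{1} = 0
G(8) = mex{1} = 0
G(9) = mex{0,0} = 1
G(10) = mex{0,0,0} = 1
G(11) = mex{0,0,0} = 1
G(12) = mex{1,1,0} = 2
G(13) = mex{1,1,1} = 0
G(14) = mex{1,1,1} = 0
G(15) = mex{2,0,1} = 3
G(16) = mex{0,0,0} = 1
G(17) = mex{0,0,0} = 1
G(18) = mex{3,1,0} = 2
G(19) = mex{1,1,1} = 0
G(20) = mex{1,1,1} = 0
G(21) = mex{2,2,1} = 0
G(22) = mex{0,0,2} = 1
G(23) = mex{0,0,0} = 1
G(24) = mex{0,3,0} = 1
G(25) = mex{1,1,3} = 0

0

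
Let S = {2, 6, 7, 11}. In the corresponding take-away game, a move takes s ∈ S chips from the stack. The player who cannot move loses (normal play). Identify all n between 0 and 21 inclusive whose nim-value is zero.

0, 1, 4, 5, 9, 13, 14, 17, 18

G(0) = 0
G(1) = mex{} = 0
G(2) = mex{0} = 1
G(3) = mex{0} = 1
G(4) = mex{1} = 0
G(5) = mex{1} = 0
G(6) = mex{0,0} = 1
G(7) = mex{0,0,0} = 1
G(8) = mex{1,1,0} = 2
G(9) = mex{1,1,1} = 0
G(10) = mex{2,0,1} = 3
G(11) = mex{0,0,0,0} = 1
G(12) = mex{3,1,0,0} = 2
G(13) = mex{1,1,1,1} = 0
G(14) = mex{2,2,1,1} = 0
G(15) = mex{0,0,2,0} = 1
G(16) = mex{0,3,0,0} = 1
G(17) = mex{1,1,3,1} = 0
G(18) = mex{1,2,1,1} = 0
G(19) = mex{0,0,2,2} = 1
G(20) = mex{0,0,0,0} = 1
G(21) = mex{1,1,0,3} = 2
P-positions are exactly the n with G(n) = 0.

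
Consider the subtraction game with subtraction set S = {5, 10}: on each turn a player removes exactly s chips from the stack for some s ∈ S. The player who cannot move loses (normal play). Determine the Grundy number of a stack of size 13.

2

G(0) = 0
G(1) = mex{} = 0
G(2) = mex{} = 0
G(3) = mex{} = 0
G(4) = mex{} = 0
G(5) = mex{0} = 1
G(6) = mex{0} = 1
G(7) = mex{0} = 1
G(8) = mex{0} = 1
G(9) = mex{0} = 1
G(10) = mex{1,0} = 2
G(11) = mex{1,0} = 2
G(12) = mex{1,0} = 2
G(13) = mex{1,0} = 2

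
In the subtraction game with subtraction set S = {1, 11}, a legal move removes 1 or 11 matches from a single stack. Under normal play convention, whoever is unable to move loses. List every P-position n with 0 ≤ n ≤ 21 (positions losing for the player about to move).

n :  0  1  2  3  4  5  6  7  8  9 10 11 12 13 14 15 16 17 18 19 20 21
G :  0  1  0  1  0  1  0  1  0  1  0  1  0  1  0  1  0  1  0  1  0  1
P-positions are exactly the n with G(n) = 0.

0, 2, 4, 6, 8, 10, 12, 14, 16, 18, 20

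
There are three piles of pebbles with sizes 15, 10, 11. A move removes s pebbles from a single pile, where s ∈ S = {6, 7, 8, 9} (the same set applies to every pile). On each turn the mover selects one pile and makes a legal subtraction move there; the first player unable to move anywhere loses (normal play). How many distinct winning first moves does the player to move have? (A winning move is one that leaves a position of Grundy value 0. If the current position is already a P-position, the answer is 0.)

All piles use S = {6, 7, 8, 9}:
n :  0  1  2  3  4  5  6  7  8  9 10 11 12 13 14 15
G :  0  0  0  0  0  0  1  1  1  1  1  1  2  2  2  0
Pile A: G(15) = 0.
Pile B: G(10) = 1.
Pile C: G(11) = 1.
Combined Grundy value = 0 ⊕ 1 ⊕ 1 = 0.
A winning move leaves total XOR = 0, i.e. changes one component's Grundy value g to g ⊕ X where X is the current total.
Pile A: target g' = 0⊕0 = 0, but every legal move changes the Grundy value (mex property), so 0 moves.
Pile B: target g' = 1⊕0 = 1, but every legal move changes the Grundy value (mex property), so 0 moves.
Pile C: target g' = 1⊕0 = 1, but every legal move changes the Grundy value (mex property), so 0 moves.

0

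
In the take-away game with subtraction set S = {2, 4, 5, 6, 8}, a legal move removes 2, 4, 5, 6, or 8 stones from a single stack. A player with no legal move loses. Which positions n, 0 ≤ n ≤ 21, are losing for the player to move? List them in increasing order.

G(0) = 0
G(1) = mex{} = 0
G(2) = mex{0} = 1
G(3) = mex{0} = 1
G(4) = mex{1,0} = 2
G(5) = mex{1,0,0} = 2
G(6) = mex{2,1,0,0} = 3
G(7) = mex{2,1,1,0} = 3
G(8) = mex{3,2,1,1,0} = 4
G(9) = mex{3,2,2,1,0} = 4
G(10) = mex{4,3,2,2,1} = 0
G(11) = mex{4,3,3,2,1} = 0
G(12) = mex{0,4,3,3,2} = 1
G(13) = mex{0,4,4,3,2} = 1
G(14) = mex{1,0,4,4,3} = 2
G(15) = mex{1,0,0,4,3} = 2
G(16) = mex{2,1,0,0,4} = 3
G(17) = mex{2,1,1,0,4} = 3
G(18) = mex{3,2,1,1,0} = 4
G(19) = mex{3,2,2,1,0} = 4
G(20) = mex{4,3,2,2,1} = 0
G(21) = mex{4,3,3,2,1} = 0
P-positions are exactly the n with G(n) = 0.

0, 1, 10, 11, 20, 21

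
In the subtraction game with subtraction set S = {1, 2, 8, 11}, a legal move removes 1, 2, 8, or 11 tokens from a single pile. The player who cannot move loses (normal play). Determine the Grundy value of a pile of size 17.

2

G(0) = 0
G(1) = mex{0} = 1
G(2) = mex{1,0} = 2
G(3) = mex{2,1} = 0
G(4) = mex{0,2} = 1
G(5) = mex{1,0} = 2
G(6) = mex{2,1} = 0
G(7) = mex{0,2} = 1
G(8) = mex{1,0,0} = 2
G(9) = mex{2,1,1} = 0
G(10) = mex{0,2,2} = 1
G(11) = mex{1,0,0,0} = 2
G(12) = mex{2,1,1,1} = 0
G(13) = mex{0,2,2,2} = 1
G(14) = mex{1,0,0,0} = 2
G(15) = mex{2,1,1,1} = 0
G(16) = mex{0,2,2,2} = 1
G(17) = mex{1,0,0,0} = 2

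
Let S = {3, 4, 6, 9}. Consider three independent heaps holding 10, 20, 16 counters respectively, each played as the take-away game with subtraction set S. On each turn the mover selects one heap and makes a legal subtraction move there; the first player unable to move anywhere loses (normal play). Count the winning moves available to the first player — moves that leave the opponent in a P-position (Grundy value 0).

0

All heaps use S = {3, 4, 6, 9}:
n :  0  1  2  3  4  5  6  7  8  9 10 11 12 13 14 15 16 17 18 19 20
G :  0  0  0  1  1  1  2  2  2  3  3  3  0  0  0  1  1  1  2  2  2
Heap A: G(10) = 3.
Heap B: G(20) = 2.
Heap C: G(16) = 1.
Combined Grundy value = 3 ⊕ 2 ⊕ 1 = 0.
A winning move leaves total XOR = 0, i.e. changes one component's Grundy value g to g ⊕ X where X is the current total.
Heap A: target g' = 3⊕0 = 3, but every legal move changes the Grundy value (mex property), so 0 moves.
Heap B: target g' = 2⊕0 = 2, but every legal move changes the Grundy value (mex property), so 0 moves.
Heap C: target g' = 1⊕0 = 1, but every legal move changes the Grundy value (mex property), so 0 moves.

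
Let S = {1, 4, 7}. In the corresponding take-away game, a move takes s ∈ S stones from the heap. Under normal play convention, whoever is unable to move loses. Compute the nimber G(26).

G(0) = 0
G(1) = mex{0} = 1
G(2) = mex{1} = 0
G(3) = mex{0} = 1
G(4) = mex{1,0} = 2
G(5) = mex{2,1} = 0
G(6) = mex{0,0} = 1
G(7) = mex{1,1,0} = 2
G(8) = mex{2,2,1} = 0
G(9) = mex{0,0,0} = 1
G(10) = mex{1,1,1} = 0
G(11) = mex{0,2,2} = 1
G(12) = mex{1,0,0} = 2
G(13) = mex{2,1,1} = 0
G(14) = mex{0,0,2} = 1
G(15) = mex{1,1,0} = 2
G(16) = mex{2,2,1} = 0
G(17) = mex{0,0,0} = 1
G(18) = mex{1,1,1} = 0
G(19) = mex{0,2,2} = 1
G(20) = mex{1,0,0} = 2
G(21) = mex{2,1,1} = 0
G(22) = mex{0,0,2} = 1
G(23) = mex{1,1,0} = 2
G(24) = mex{2,2,1} = 0
G(25) = mex{0,0,0} = 1
G(26) = mex{1,1,1} = 0

0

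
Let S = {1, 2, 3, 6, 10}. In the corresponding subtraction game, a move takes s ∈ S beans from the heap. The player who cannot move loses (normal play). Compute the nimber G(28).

G(0) = 0
G(1) = mex{0} = 1
G(2) = mex{1,0} = 2
G(3) = mex{2,1,0} = 3
G(4) = mex{3,2,1} = 0
G(5) = mex{0,3,2} = 1
G(6) = mex{1,0,3,0} = 2
G(7) = mex{2,1,0,1} = 3
G(8) = mex{3,2,1,2} = 0
G(9) = mex{0,3,2,3} = 1
G(10) = mex{1,0,3,0,0} = 2
G(11) = mex{2,1,0,1,1} = 3
G(12) = mex{3,2,1,2,2} = 0
G(13) = mex{0,3,2,3,3} = 1
G(14) = mex{1,0,3,0,0} = 2
G(15) = mex{2,1,0,1,1} = 3
G(16) = mex{3,2,1,2,2} = 0
G(17) = mex{0,3,2,3,3} = 1
G(18) = mex{1,0,3,0,0} = 2
G(19) = mex{2,1,0,1,1} = 3
G(20) = mex{3,2,1,2,2} = 0
G(21) = mex{0,3,2,3,3} = 1
G(22) = mex{1,0,3,0,0} = 2
G(23) = mex{2,1,0,1,1} = 3
G(24) = mex{3,2,1,2,2} = 0
G(25) = mex{0,3,2,3,3} = 1
G(26) = mex{1,0,3,0,0} = 2
G(27) = mex{2,1,0,1,1} = 3
G(28) = mex{3,2,1,2,2} = 0

0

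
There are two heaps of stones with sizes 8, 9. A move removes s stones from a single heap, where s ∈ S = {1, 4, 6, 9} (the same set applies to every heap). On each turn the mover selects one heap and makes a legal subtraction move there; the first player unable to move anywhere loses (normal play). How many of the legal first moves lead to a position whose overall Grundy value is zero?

All heaps use S = {1, 4, 6, 9}:
G(0) = 0
G(1) = mex{0} = 1
G(2) = mex{1} = 0
G(3) = mex{0} = 1
G(4) = mex{1,0} = 2
G(5) = mex{2,1} = 0
G(6) = mex{0,0,0} = 1
G(7) = mex{1,1,1} = 0
G(8) = mex{0,2,0} = 1
G(9) = mex{1,0,1,0} = 2
Heap A: G(8) = 1.
Heap B: G(9) = 2.
Combined Grundy value = 1 ⊕ 2 = 3.
A winning move leaves total XOR = 0, i.e. changes one component's Grundy value g to g ⊕ X where X is the current total.
Heap A: need g' = 1⊕3 = 2. Options: 8−1→G=0, 8−4→G=2, 8−6→G=0. Hits: 1.
Heap B: need g' = 2⊕3 = 1. Options: 9−1→G=1, 9−4→G=0, 9−6→G=1, 9−9→G=0. Hits: 2.

3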